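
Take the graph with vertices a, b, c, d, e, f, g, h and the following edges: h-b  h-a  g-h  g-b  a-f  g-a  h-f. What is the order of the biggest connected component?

5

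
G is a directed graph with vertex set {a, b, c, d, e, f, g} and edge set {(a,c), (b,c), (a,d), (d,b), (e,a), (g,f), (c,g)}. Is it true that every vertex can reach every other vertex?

There is no directed path from b to d, so the graph is not strongly connected.

No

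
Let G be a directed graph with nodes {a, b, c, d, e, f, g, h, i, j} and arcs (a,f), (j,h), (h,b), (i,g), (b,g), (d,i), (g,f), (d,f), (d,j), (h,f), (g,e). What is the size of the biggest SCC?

{f} is an SCC by itself.
{a} is an SCC by itself.
{j} is an SCC by itself.
{g} is an SCC by itself.
{d} is an SCC by itself.
(and 5 more singleton SCCs)
The largest has 1 vertex.

1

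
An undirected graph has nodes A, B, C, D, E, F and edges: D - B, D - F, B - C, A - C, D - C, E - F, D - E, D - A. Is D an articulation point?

Yes

Deleting D raises the number of components from 1 to 2, so D is a cut vertex.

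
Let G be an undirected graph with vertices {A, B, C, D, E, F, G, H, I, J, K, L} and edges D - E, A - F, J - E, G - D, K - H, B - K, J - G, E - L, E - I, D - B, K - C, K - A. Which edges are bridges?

The edges on the cycle J-G-D-E-J are not bridges since each lies on that cycle.
But removing H - K disconnects H from K; removing B - K disconnects B from K; removing K - A disconnects K from A; removing C - K disconnects C from K — these are bridges.
In total 8 edges are bridges.

A-F, A-K, B-D, B-K, C-K, E-I, E-L, H-K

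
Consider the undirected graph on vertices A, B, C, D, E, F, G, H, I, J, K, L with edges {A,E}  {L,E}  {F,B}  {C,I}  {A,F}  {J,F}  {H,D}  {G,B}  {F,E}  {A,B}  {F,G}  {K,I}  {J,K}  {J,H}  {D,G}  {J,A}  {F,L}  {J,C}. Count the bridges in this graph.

0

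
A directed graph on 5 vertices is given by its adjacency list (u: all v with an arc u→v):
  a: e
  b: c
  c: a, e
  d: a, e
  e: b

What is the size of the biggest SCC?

4

{a, b, c, e} are all mutually reachable — one SCC of size 4.
{d} is an SCC by itself.
The largest has 4 vertices.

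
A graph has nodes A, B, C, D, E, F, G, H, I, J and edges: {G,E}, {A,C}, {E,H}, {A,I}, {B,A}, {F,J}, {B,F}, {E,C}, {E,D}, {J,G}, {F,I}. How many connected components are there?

Starting from A we can reach A, B, C, D, E, F, G, H, I, J. That is one component of size 10.
Total: 1 component.

1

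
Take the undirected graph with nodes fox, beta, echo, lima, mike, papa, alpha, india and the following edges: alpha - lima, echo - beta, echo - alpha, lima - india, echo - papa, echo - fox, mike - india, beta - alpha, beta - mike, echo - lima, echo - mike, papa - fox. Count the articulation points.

1

Removing echo increases the component count from 1 to 2, so echo is a cut vertex.
By contrast removing india leaves 1 component; it is not a cut vertex. No other vertex is a cut vertex either.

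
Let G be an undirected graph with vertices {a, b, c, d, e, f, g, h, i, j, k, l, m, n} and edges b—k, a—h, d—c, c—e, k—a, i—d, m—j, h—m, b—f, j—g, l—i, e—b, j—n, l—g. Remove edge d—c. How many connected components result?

1

d and c are still connected via d-i-l-g-j-m-h-a-k-b-e-c, so the component count stays at 1.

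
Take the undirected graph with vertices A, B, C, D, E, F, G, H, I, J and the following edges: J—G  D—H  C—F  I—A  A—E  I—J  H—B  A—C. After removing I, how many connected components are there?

With I gone, the remaining components are: {G, J}; {B, D, H}; {A, C, E, F}.
That is 3 components.

3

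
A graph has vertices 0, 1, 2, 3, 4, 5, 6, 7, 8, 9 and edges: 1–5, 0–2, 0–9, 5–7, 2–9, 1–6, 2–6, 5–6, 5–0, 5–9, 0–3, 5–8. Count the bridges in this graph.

3

The edges on the cycle 5-0-2-9-5 are not bridges since each lies on that cycle.
But removing 0–3 disconnects 0 from 3; removing 8–5 disconnects 8 from 5; removing 7–5 disconnects 7 from 5 — these are bridges.
That makes 3 bridges.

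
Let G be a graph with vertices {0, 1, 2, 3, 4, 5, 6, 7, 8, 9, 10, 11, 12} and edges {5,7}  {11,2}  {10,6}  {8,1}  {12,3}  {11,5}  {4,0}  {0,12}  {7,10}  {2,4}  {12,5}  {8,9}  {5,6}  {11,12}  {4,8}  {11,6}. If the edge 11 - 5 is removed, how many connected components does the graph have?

1

11 and 5 are still connected via 11-12-5, so the component count stays at 1.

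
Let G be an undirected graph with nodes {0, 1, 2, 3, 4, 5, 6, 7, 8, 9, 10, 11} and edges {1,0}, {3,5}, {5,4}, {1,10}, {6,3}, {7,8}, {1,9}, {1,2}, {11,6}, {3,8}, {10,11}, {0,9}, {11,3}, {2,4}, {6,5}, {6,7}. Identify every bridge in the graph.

The edges on the cycle 1-0-9-1 are not bridges since each lies on that cycle.
Every edge lies on some cycle, so there are no bridges.

none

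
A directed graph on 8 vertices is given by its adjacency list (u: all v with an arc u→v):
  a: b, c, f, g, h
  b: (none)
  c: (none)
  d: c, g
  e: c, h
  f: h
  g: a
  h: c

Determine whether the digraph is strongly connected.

No

There is no directed path from f to d, so the graph is not strongly connected.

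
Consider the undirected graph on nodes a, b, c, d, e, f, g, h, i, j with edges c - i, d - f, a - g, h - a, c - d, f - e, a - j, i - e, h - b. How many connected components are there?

2

Starting from a we can reach a, b, g, h, j. That is one component of size 5.
Starting from c we can reach c, d, e, f, i. That is one component of size 5.
Total: 2 components.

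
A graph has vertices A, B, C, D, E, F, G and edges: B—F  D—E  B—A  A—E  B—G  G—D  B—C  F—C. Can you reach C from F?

From F we can reach A, B, C, D, E, F, G, which includes C.

Yes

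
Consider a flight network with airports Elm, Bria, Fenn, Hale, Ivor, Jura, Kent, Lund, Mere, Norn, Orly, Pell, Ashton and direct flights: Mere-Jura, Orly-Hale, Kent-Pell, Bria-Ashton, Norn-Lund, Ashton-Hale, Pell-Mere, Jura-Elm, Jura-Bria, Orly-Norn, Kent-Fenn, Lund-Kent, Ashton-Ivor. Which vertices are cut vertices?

Jura, Kent, Ashton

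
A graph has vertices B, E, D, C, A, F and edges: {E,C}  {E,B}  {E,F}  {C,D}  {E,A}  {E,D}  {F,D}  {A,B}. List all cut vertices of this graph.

Removing E increases the component count from 1 to 2, so E is a cut vertex.
By contrast removing D leaves 1 component; it is not a cut vertex. No other vertex is a cut vertex either.

E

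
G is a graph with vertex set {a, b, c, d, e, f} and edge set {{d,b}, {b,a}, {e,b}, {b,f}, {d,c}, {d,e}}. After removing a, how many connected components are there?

With a gone, the remaining components are: {b, c, d, e, f}.
That is 1 component.

1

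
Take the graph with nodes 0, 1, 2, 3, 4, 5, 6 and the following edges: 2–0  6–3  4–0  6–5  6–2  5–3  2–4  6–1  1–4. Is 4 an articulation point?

No

Deleting 4 leaves 1 component (was 1) (its neighbors 0, 1, 2 remain connected to each other), so 4 is not a cut vertex.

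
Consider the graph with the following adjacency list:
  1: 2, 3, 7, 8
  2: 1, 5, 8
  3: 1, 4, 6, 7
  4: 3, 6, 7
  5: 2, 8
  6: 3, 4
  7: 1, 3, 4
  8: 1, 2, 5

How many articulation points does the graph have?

1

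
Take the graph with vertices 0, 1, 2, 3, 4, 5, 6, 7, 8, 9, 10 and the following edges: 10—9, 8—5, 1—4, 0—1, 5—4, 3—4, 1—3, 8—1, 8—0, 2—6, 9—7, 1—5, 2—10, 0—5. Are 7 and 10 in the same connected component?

Yes

From 7 we can reach 2, 6, 7, 9, 10, which includes 10.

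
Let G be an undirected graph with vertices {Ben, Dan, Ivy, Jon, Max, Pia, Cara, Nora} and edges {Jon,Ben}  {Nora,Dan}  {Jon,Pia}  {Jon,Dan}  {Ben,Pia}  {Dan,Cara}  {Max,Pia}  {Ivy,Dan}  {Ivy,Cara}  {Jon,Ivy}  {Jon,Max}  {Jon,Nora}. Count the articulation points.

1

Removing Jon increases the component count from 1 to 2, so Jon is a cut vertex.
By contrast removing Dan leaves 1 component; it is not a cut vertex. No other vertex is a cut vertex either.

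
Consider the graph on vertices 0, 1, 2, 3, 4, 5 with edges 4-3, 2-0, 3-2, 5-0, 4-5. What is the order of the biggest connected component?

5

1 is isolated — a component by itself.
Starting from 0 we can reach 0, 2, 3, 4, 5. That is one component of size 5.
The largest has 5 vertices.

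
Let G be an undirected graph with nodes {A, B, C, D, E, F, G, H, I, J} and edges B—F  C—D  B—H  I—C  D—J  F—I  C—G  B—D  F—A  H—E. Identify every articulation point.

B, C, D, F, H

Removing B increases the component count from 1 to 2, so B is a cut vertex.
Removing C increases the component count from 1 to 2, so C is a cut vertex.
Removing D increases the component count from 1 to 2, so D is a cut vertex.
Likewise F, H are cut vertices.
By contrast removing G leaves 1 component; it is not a cut vertex. No other vertex is a cut vertex either.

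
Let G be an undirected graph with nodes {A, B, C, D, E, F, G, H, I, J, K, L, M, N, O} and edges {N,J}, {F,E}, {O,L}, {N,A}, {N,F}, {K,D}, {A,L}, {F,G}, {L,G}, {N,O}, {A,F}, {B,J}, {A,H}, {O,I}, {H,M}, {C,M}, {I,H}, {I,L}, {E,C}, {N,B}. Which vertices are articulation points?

Removing N increases the component count from 2 to 3, so N is a cut vertex.
By contrast removing E leaves 2 components; it is not a cut vertex. No other vertex is a cut vertex either.

N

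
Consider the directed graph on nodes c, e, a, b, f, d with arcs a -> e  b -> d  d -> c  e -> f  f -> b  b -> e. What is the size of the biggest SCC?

3

{b, e, f} are all mutually reachable — one SCC of size 3.
{c} is an SCC by itself.
{a} is an SCC by itself.
{d} is an SCC by itself.
The largest has 3 vertices.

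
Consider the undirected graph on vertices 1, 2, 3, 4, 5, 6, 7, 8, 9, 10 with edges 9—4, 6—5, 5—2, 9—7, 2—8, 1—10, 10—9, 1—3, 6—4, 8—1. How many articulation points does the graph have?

Removing 1 increases the component count from 1 to 2, so 1 is a cut vertex.
Removing 9 increases the component count from 1 to 2, so 9 is a cut vertex.
By contrast removing 7 leaves 1 component; it is not a cut vertex. No other vertex is a cut vertex either.

2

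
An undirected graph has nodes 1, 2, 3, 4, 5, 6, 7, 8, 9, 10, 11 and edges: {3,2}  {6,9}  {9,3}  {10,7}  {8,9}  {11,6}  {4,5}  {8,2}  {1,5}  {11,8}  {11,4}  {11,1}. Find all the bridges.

10-7

The edges on the cycle 11-4-5-1-11 are not bridges since each lies on that cycle.
But removing 10—7 disconnects 10 from 7 — this is a bridge.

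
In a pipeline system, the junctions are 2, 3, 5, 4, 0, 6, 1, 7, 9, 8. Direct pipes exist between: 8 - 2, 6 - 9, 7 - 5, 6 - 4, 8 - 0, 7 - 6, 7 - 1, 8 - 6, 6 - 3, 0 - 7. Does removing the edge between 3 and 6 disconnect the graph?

Yes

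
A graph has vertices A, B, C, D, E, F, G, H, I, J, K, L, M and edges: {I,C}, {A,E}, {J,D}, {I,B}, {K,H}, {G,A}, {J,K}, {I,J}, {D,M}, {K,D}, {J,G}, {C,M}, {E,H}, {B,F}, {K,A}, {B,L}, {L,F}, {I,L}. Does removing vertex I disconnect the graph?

Deleting I raises the number of components from 1 to 2, so I is a cut vertex.

Yes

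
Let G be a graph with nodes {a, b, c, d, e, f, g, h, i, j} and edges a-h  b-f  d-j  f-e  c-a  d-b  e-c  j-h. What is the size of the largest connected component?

8

i is isolated — a component by itself.
g is isolated — a component by itself.
Starting from a we can reach a, b, c, d, e, f, h, j. That is one component of size 8.
The largest has 8 vertices.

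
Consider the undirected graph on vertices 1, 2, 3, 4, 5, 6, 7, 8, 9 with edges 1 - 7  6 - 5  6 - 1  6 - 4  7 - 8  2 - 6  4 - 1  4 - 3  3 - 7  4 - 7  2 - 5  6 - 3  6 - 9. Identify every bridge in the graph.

The edges on the cycle 4-3-7-4 are not bridges since each lies on that cycle.
But removing 8 - 7 disconnects 8 from 7; removing 9 - 6 disconnects 9 from 6 — these are bridges.

6-9, 7-8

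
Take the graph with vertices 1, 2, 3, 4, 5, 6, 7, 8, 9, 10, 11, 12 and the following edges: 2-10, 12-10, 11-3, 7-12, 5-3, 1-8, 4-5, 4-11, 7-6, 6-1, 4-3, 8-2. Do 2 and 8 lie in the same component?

From 2 we can reach 1, 2, 6, 7, 8, 10, 12, which includes 8.

Yes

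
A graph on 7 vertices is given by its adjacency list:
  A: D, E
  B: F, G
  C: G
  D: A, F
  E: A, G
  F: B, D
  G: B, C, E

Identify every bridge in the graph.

The edges on the cycle D-F-B-G-E-A-D are not bridges since each lies on that cycle.
But removing G-C disconnects G from C — this is a bridge.

C-G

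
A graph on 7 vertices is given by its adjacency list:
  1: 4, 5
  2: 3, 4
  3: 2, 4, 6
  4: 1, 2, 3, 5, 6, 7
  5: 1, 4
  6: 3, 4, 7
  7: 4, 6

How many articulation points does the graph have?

1

Removing 4 increases the component count from 1 to 2, so 4 is a cut vertex.
By contrast removing 3 leaves 1 component; it is not a cut vertex. No other vertex is a cut vertex either.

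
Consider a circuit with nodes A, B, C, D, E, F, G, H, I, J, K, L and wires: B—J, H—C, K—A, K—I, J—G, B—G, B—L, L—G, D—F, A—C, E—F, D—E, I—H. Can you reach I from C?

Yes

From C we can reach A, C, H, I, K, which includes I.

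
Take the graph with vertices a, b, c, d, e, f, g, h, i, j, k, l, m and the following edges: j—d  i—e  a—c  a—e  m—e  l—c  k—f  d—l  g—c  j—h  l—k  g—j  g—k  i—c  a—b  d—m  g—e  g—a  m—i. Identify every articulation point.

a, j, k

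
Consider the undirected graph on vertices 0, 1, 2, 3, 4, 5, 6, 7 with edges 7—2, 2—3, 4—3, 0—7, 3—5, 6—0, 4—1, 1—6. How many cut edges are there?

1

The edges on the cycle 4-1-6-0-7-2-3-4 are not bridges since each lies on that cycle.
But removing 3—5 disconnects 3 from 5 — this is a bridge.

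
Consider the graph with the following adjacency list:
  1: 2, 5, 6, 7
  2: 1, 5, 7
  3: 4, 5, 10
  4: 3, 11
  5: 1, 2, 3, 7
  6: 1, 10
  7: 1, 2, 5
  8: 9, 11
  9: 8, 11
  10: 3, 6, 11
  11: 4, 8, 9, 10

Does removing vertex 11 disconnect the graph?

Yes

Deleting 11 raises the number of components from 1 to 2, so 11 is a cut vertex.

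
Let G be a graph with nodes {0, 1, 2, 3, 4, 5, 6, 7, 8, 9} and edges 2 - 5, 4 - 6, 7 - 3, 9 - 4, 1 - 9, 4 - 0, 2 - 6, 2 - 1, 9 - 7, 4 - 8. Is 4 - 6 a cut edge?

No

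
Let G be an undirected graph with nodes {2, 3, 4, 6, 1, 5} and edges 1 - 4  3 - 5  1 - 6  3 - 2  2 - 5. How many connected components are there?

2

Starting from 1 we can reach 1, 4, 6. That is one component of size 3.
Starting from 2 we can reach 2, 3, 5. That is one component of size 3.
Total: 2 components.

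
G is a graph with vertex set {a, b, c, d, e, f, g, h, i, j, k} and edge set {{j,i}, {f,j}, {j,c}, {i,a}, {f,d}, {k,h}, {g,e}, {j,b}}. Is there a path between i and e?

The component containing i is {a, b, c, d, f, i, j}, and e is not in it.

No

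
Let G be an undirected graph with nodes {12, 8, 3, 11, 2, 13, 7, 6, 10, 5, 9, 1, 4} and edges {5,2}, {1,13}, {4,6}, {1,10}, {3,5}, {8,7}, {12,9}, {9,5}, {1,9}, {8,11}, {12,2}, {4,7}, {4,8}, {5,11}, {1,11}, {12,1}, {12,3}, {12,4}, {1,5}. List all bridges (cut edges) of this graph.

1-10, 1-13, 4-6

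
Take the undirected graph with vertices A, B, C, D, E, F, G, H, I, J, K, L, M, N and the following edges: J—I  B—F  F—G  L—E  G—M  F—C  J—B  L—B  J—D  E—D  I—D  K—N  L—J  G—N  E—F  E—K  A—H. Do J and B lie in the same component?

From J we can reach B, C, D, E, F, G, I, J, K, L, M, N, which includes B.

Yes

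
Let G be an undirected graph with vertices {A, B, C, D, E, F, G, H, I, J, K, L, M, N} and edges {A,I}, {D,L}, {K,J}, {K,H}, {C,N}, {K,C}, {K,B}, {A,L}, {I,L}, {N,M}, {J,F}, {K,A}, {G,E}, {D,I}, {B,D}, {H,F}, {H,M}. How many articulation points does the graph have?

Removing K increases the component count from 2 to 3, so K is a cut vertex.
By contrast removing C leaves 2 components; it is not a cut vertex. No other vertex is a cut vertex either.

1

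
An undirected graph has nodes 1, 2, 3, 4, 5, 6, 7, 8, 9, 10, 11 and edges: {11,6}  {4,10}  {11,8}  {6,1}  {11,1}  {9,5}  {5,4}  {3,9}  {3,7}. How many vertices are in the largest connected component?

2 is isolated — a component by itself.
Starting from 1 we can reach 1, 6, 8, 11. That is one component of size 4.
Starting from 3 we can reach 3, 4, 5, 7, 9, 10. That is one component of size 6.
The largest has 6 vertices.

6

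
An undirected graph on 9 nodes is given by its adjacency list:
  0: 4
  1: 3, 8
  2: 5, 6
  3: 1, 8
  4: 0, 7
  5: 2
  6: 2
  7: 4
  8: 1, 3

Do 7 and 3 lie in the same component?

The component containing 7 is {0, 4, 7}, and 3 is not in it.

No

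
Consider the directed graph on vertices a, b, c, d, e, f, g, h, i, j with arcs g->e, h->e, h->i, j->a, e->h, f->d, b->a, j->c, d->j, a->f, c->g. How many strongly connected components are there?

{a, d, f, j} are all mutually reachable — one SCC of size 4.
{e, h} are all mutually reachable — one SCC of size 2.
{b} is an SCC by itself.
{c} is an SCC by itself.
{g} is an SCC by itself.
(and 1 more singleton SCC)
That gives 6 strongly connected components.

6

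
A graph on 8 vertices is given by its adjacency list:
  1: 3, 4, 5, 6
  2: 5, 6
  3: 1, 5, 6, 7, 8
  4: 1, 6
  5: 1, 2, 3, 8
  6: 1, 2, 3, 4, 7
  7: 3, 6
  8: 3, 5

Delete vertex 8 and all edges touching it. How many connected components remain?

1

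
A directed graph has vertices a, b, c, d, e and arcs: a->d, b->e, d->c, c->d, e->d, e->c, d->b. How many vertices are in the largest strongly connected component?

4

{b, c, d, e} are all mutually reachable — one SCC of size 4.
{a} is an SCC by itself.
The largest has 4 vertices.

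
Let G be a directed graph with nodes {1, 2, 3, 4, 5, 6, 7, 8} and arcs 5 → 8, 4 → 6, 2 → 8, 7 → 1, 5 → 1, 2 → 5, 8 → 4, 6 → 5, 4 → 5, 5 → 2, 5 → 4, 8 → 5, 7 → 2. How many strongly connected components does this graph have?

{2, 4, 5, 6, 8} are all mutually reachable — one SCC of size 5.
{1} is an SCC by itself.
{7} is an SCC by itself.
{3} is an SCC by itself.
That gives 4 strongly connected components.

4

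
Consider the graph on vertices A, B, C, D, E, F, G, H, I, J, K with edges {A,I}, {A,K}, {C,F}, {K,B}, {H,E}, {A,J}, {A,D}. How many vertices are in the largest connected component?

G is isolated — a component by itself.
Starting from C we can reach C, F. That is one component of size 2.
Starting from E we can reach E, H. That is one component of size 2.
Starting from A we can reach A, B, D, I, J, K. That is one component of size 6.
The largest has 6 vertices.

6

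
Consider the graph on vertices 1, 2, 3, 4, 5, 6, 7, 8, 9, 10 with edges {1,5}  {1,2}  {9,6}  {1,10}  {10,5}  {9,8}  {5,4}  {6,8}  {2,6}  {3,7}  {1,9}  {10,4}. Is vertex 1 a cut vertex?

Yes

Deleting 1 raises the number of components from 2 to 3, so 1 is a cut vertex.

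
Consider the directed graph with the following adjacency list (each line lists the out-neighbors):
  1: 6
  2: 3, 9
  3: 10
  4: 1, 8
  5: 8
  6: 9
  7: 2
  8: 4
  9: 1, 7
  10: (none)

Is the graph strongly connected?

There is no directed path from 2 to 5, so the graph is not strongly connected.

No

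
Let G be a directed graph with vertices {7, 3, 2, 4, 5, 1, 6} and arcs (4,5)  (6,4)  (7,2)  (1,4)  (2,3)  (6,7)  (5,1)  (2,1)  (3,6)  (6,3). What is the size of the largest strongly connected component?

{2, 3, 6, 7} are all mutually reachable — one SCC of size 4.
{1, 4, 5} are all mutually reachable — one SCC of size 3.
The largest has 4 vertices.

4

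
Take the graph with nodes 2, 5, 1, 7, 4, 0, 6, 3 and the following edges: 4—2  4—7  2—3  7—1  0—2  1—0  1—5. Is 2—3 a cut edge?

Yes

Removing 2—3 leaves no path between 2 and 3: the component count goes from 2 to 3. So it is a bridge.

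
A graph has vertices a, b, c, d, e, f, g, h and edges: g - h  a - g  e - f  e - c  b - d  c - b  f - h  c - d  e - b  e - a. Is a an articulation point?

Deleting a leaves 1 component (was 1) (its neighbors e, g remain connected to each other), so a is not a cut vertex.

No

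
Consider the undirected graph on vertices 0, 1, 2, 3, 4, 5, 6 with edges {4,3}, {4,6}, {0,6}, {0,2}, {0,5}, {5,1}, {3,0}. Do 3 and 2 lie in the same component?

Yes

From 3 we can reach 0, 1, 2, 3, 4, 5, 6, which includes 2.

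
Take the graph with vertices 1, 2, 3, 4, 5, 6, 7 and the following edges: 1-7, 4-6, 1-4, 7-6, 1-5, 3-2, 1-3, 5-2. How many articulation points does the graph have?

1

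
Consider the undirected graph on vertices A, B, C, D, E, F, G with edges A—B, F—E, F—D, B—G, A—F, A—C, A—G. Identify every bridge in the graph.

The edges on the cycle A-B-G-A are not bridges since each lies on that cycle.
But removing F—E disconnects F from E; removing D—F disconnects D from F; removing F—A disconnects F from A; removing C—A disconnects C from A — these are bridges.

A-C, A-F, D-F, E-F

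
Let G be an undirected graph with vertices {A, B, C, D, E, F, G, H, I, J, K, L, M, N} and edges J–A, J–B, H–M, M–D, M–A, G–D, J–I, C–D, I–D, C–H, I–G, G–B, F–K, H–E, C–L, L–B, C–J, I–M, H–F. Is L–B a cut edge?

No

After removing L–B, the path L-C-J-B still connects them, so the edge is not a bridge.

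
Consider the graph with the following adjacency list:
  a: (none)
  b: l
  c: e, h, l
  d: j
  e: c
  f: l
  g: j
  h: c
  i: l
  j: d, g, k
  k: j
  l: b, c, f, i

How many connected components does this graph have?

a is isolated — a component by itself.
Starting from d we can reach d, g, j, k. That is one component of size 4.
Starting from b we can reach b, c, e, f, h, i, l. That is one component of size 7.
Total: 3 components.

3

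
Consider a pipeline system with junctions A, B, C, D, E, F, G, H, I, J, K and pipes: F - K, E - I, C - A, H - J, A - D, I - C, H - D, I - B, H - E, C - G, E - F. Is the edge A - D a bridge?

No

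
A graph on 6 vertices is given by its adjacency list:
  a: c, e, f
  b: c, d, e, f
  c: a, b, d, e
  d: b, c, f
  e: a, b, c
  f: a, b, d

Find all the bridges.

none

The edges on the cycle a-e-b-f-a are not bridges since each lies on that cycle.
Every edge lies on some cycle, so there are no bridges.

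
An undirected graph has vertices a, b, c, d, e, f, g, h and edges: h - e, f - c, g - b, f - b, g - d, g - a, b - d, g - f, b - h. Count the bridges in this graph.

The edges on the cycle g-f-b-g are not bridges since each lies on that cycle.
But removing g - a disconnects g from a; removing e - h disconnects e from h; removing h - b disconnects h from b; removing c - f disconnects c from f — these are bridges.
That makes 4 bridges.

4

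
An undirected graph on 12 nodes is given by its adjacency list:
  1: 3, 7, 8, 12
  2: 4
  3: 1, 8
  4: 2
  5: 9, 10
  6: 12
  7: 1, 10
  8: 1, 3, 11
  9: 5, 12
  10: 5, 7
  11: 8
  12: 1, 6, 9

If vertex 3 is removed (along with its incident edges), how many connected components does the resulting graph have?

With 3 gone, the remaining components are: {2, 4}; {1, 5, 6, 7, 8, 9, 10, 11, 12}.
That is 2 components.

2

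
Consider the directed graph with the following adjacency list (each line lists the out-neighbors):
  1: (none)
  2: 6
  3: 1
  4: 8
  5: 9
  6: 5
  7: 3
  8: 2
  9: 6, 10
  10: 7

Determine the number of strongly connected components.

8

{5, 6, 9} are all mutually reachable — one SCC of size 3.
{8} is an SCC by itself.
{7} is an SCC by itself.
{2} is an SCC by itself.
{3} is an SCC by itself.
(and 3 more singleton SCCs)
That gives 8 strongly connected components.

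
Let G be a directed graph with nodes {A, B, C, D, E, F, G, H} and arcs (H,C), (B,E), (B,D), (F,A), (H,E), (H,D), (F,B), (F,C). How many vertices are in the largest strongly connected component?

{C} is an SCC by itself.
{H} is an SCC by itself.
{F} is an SCC by itself.
{E} is an SCC by itself.
{A} is an SCC by itself.
(and 3 more singleton SCCs)
The largest has 1 vertex.

1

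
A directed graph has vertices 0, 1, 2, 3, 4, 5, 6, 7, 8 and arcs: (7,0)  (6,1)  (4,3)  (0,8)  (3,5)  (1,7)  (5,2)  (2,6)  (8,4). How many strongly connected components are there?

{0, 1, 2, 3, 4, 5, 6, 7, 8} are all mutually reachable — one SCC of size 9.
That gives 1 strongly connected component.

1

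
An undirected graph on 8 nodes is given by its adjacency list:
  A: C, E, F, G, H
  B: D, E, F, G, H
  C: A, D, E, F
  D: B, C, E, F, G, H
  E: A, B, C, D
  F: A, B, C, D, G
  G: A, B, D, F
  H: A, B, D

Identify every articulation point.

Removing H, for instance, still leaves 1 component. No single vertex removal increases the component count — the graph has no articulation points.

none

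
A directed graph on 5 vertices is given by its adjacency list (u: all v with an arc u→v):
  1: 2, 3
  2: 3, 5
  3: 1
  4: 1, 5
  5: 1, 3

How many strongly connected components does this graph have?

{1, 2, 3, 5} are all mutually reachable — one SCC of size 4.
{4} is an SCC by itself.
That gives 2 strongly connected components.

2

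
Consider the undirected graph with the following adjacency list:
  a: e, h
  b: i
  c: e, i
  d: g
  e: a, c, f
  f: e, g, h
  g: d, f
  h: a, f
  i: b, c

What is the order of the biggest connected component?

Starting from a we can reach a, b, c, d, e, f, g, h, i. That is one component of size 9.
The largest has 9 vertices.

9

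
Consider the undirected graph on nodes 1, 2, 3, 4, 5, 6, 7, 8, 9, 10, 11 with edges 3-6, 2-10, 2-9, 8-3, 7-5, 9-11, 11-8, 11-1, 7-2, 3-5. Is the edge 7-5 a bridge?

After removing 7-5, the path 7-2-9-11-8-3-5 still connects them, so the edge is not a bridge.

No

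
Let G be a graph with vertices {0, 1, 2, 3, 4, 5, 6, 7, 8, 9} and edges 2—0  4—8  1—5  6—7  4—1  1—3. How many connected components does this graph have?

9 is isolated — a component by itself.
Starting from 0 we can reach 0, 2. That is one component of size 2.
Starting from 6 we can reach 6, 7. That is one component of size 2.
Starting from 1 we can reach 1, 3, 4, 5, 8. That is one component of size 5.
Total: 4 components.

4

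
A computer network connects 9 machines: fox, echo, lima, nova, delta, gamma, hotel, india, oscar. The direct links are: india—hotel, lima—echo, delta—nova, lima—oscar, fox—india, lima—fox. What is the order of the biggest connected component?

6

gamma is isolated — a component by itself.
Starting from nova we can reach nova, delta. That is one component of size 2.
Starting from fox we can reach fox, echo, lima, hotel, india, oscar. That is one component of size 6.
The largest has 6 vertices.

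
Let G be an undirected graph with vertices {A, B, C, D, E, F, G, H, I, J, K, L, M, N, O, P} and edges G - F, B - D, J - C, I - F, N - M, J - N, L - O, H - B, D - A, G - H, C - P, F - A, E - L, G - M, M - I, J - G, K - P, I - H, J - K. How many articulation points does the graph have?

2

Removing J increases the component count from 2 to 3, so J is a cut vertex.
Removing L increases the component count from 2 to 3, so L is a cut vertex.
By contrast removing P leaves 2 components; it is not a cut vertex. No other vertex is a cut vertex either.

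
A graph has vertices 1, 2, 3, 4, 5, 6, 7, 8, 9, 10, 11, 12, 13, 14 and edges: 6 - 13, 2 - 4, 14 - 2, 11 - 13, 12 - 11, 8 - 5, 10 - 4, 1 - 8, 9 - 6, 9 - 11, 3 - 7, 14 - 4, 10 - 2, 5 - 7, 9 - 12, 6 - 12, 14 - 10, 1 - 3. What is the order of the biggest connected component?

Starting from 2 we can reach 2, 4, 10, 14. That is one component of size 4.
Starting from 6 we can reach 6, 9, 11, 12, 13. That is one component of size 5.
Starting from 1 we can reach 1, 3, 5, 7, 8. That is one component of size 5.
The largest has 5 vertices.

5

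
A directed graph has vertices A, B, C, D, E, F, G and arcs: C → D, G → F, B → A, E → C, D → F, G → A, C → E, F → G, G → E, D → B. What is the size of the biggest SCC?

{C, D, E, F, G} are all mutually reachable — one SCC of size 5.
{A} is an SCC by itself.
{B} is an SCC by itself.
The largest has 5 vertices.

5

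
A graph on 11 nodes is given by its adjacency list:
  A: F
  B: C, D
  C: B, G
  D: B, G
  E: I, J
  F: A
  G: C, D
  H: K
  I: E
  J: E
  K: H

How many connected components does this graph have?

4

Starting from H we can reach H, K. That is one component of size 2.
Starting from A we can reach A, F. That is one component of size 2.
Starting from E we can reach E, I, J. That is one component of size 3.
Starting from B we can reach B, C, D, G. That is one component of size 4.
Total: 4 components.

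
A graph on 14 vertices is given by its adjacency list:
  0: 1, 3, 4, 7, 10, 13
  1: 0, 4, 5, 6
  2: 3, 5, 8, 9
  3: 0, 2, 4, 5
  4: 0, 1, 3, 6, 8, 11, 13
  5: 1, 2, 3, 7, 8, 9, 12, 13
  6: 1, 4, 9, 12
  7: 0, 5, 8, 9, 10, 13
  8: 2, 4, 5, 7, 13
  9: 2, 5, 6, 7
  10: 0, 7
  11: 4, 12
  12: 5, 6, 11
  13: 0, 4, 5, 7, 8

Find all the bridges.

none

The edges on the cycle 4-3-2-8-4 are not bridges since each lies on that cycle.
Every edge lies on some cycle, so there are no bridges.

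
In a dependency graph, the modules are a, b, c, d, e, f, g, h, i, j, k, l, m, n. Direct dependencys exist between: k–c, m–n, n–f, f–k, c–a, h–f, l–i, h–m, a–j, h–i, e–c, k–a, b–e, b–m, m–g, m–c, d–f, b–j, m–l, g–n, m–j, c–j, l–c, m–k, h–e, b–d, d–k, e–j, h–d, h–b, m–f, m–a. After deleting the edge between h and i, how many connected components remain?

h and i are still connected via h-m-l-i, so the component count stays at 1.

1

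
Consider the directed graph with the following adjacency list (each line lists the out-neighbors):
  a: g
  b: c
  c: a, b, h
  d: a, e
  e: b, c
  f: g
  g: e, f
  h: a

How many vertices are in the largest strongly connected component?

7

{a, b, c, e, f, g, h} are all mutually reachable — one SCC of size 7.
{d} is an SCC by itself.
The largest has 7 vertices.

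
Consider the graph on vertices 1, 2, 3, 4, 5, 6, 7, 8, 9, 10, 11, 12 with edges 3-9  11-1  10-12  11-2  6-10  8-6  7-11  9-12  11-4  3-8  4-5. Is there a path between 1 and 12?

The component containing 1 is {1, 2, 4, 5, 7, 11}, and 12 is not in it.

No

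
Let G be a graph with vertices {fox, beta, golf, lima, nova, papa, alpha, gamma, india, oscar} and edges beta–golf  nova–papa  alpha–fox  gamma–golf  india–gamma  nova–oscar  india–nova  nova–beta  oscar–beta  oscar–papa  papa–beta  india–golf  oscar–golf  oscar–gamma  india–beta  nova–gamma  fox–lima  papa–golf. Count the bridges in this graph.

2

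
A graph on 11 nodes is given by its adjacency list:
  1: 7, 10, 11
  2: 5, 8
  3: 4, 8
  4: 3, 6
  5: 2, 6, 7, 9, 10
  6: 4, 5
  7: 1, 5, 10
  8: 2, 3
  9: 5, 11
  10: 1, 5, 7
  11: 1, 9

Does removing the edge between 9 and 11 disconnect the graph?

No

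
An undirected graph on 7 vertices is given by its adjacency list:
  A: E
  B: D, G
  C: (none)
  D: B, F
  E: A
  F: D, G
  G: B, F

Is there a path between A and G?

The component containing A is {A, E}, and G is not in it.

No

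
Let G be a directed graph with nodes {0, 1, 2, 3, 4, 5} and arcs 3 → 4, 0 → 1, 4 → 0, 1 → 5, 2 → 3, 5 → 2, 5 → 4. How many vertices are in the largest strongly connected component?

{0, 1, 2, 3, 4, 5} are all mutually reachable — one SCC of size 6.
The largest has 6 vertices.

6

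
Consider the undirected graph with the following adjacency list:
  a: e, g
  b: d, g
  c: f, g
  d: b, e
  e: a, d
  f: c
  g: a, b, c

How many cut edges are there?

2

The edges on the cycle b-d-e-a-g-b are not bridges since each lies on that cycle.
But removing g-c disconnects g from c; removing c-f disconnects c from f — these are bridges.
That makes 2 bridges.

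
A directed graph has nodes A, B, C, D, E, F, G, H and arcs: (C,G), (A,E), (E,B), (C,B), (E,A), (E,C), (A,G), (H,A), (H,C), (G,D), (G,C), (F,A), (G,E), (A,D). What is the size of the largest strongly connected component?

4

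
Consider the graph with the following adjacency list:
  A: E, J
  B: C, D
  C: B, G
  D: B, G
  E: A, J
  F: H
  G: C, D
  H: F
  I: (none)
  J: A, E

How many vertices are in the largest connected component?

I is isolated — a component by itself.
Starting from F we can reach F, H. That is one component of size 2.
Starting from A we can reach A, E, J. That is one component of size 3.
Starting from B we can reach B, C, D, G. That is one component of size 4.
The largest has 4 vertices.

4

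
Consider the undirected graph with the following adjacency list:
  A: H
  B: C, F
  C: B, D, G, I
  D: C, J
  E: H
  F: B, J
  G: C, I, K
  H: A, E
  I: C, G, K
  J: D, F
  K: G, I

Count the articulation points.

2

Removing C increases the component count from 2 to 3, so C is a cut vertex.
Removing H increases the component count from 2 to 3, so H is a cut vertex.
By contrast removing B leaves 2 components; it is not a cut vertex. No other vertex is a cut vertex either.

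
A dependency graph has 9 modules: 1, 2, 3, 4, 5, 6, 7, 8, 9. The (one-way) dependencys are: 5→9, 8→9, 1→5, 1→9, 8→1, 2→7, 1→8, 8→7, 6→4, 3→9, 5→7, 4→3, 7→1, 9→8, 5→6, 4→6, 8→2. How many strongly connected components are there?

1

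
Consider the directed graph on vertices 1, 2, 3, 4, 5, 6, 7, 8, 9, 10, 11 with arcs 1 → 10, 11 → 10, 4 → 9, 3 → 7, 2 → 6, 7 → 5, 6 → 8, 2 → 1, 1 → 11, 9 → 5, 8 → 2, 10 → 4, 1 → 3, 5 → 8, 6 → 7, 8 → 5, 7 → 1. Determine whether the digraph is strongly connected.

Yes

From 11 we can reach every vertex (1, 2, 3, 4, 5, 6, 7, 8, 9, 10, 11), and every vertex can reach 11 (1, 2, 3, 4, 5, 6, 7, 8, 9, 10, 11). So the whole graph is one strongly connected component.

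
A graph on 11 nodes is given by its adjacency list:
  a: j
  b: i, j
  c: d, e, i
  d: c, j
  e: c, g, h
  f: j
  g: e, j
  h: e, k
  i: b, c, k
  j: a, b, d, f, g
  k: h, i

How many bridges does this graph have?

The edges on the cycle j-b-i-k-h-e-g-j are not bridges since each lies on that cycle.
But removing a-j disconnects a from j; removing j-f disconnects j from f — these are bridges.
That makes 2 bridges.

2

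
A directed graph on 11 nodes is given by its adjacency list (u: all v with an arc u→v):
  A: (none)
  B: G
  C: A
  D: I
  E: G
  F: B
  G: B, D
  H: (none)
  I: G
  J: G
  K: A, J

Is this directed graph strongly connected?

No

There is no directed path from E to C, so the graph is not strongly connected.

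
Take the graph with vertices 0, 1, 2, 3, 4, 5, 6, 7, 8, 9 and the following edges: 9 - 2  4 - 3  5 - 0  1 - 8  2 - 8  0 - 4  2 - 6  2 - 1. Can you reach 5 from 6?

The component containing 6 is {1, 2, 6, 8, 9}, and 5 is not in it.

No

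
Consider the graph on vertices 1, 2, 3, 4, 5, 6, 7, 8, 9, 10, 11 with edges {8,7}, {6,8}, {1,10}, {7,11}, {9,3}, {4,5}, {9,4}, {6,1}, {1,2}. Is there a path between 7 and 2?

Yes

From 7 we can reach 1, 2, 6, 7, 8, 10, 11, which includes 2.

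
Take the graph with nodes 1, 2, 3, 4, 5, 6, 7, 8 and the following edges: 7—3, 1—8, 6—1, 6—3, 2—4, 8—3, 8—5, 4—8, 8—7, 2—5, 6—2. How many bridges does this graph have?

The edges on the cycle 8-7-3-8 are not bridges since each lies on that cycle.
Every edge lies on some cycle, so there are no bridges.

0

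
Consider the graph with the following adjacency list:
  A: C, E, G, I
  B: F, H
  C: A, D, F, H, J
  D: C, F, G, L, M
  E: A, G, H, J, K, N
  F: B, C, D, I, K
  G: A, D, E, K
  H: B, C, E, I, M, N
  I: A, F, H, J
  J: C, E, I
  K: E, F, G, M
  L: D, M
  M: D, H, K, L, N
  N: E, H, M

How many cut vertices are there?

0

Removing F, for instance, still leaves 1 component. No single vertex removal increases the component count — the graph has no articulation points.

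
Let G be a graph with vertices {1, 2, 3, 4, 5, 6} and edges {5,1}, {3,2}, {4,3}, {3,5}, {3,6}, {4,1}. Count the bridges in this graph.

The edges on the cycle 4-3-5-1-4 are not bridges since each lies on that cycle.
But removing 3 - 2 disconnects 3 from 2; removing 3 - 6 disconnects 3 from 6 — these are bridges.
That makes 2 bridges.

2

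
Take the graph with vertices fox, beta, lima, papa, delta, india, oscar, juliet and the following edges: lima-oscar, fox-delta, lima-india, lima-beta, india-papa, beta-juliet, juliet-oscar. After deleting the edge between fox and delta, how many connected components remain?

Before removal there are 2 components.
fox-delta is a bridge — removing it separates fox's side from delta's side.
After removal: 3 components.

3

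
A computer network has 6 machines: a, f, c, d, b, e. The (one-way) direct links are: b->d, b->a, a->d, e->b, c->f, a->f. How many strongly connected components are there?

6

{b} is an SCC by itself.
{a} is an SCC by itself.
{f} is an SCC by itself.
{d} is an SCC by itself.
{c} is an SCC by itself.
(and 1 more singleton SCC)
That gives 6 strongly connected components.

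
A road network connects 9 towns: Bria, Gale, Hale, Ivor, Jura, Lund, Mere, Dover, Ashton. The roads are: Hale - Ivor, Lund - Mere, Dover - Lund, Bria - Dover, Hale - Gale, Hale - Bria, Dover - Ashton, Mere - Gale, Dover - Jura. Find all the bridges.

Ashton-Dover, Dover-Jura, Hale-Ivor

The edges on the cycle Hale-Bria-Dover-Lund-Mere-Gale-Hale are not bridges since each lies on that cycle.
But removing Ashton - Dover disconnects Ashton from Dover; removing Dover - Jura disconnects Dover from Jura; removing Hale - Ivor disconnects Hale from Ivor — these are bridges.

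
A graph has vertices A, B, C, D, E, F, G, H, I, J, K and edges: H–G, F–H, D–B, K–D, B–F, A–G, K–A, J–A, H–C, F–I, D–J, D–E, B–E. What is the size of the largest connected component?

11

Starting from A we can reach A, B, C, D, E, F, G, H, I, J, K. That is one component of size 11.
The largest has 11 vertices.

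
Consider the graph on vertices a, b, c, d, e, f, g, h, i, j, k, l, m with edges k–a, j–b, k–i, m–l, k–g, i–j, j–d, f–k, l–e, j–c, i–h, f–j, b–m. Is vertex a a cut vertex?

No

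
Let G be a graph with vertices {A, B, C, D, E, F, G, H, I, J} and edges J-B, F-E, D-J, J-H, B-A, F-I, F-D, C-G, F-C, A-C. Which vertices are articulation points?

C, F, J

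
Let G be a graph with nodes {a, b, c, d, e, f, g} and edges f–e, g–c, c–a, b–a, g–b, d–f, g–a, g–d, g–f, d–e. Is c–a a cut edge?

After removing c–a, the path c-g-a still connects them, so the edge is not a bridge.

No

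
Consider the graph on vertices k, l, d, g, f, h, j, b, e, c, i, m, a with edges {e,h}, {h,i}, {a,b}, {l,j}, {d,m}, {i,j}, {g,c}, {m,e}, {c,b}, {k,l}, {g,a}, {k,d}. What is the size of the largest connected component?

8

f is isolated — a component by itself.
Starting from a we can reach a, b, c, g. That is one component of size 4.
Starting from d we can reach d, e, h, i, j, k, l, m. That is one component of size 8.
The largest has 8 vertices.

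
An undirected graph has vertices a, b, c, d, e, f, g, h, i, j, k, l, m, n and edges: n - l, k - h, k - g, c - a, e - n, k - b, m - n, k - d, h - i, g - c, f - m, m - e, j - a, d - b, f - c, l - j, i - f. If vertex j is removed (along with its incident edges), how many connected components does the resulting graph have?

1

With j gone, the remaining components are: {a, b, c, d, e, f, g, h, i, k, l, m, n}.
That is 1 component.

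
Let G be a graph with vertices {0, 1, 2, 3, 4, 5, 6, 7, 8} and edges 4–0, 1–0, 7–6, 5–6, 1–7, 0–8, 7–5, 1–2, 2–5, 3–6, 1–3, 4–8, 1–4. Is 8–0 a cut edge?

No

After removing 8–0, the path 8-4-0 still connects them, so the edge is not a bridge.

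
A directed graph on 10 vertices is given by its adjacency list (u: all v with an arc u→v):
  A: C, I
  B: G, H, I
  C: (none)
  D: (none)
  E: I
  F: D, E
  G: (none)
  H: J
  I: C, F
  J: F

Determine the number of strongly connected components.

8

{E, F, I} are all mutually reachable — one SCC of size 3.
{J} is an SCC by itself.
{H} is an SCC by itself.
{G} is an SCC by itself.
{A} is an SCC by itself.
(and 3 more singleton SCCs)
That gives 8 strongly connected components.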